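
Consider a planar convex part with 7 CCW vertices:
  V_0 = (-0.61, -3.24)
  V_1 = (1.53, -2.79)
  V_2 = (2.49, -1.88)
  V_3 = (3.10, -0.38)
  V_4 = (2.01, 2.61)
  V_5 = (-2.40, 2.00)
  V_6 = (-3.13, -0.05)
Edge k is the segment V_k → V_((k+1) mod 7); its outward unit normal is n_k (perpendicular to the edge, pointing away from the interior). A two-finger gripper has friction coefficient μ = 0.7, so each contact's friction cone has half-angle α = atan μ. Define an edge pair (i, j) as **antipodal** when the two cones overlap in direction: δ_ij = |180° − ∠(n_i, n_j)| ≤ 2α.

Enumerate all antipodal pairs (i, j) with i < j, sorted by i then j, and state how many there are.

count = 10; pairs: (0,4), (0,5), (1,4), (1,5), (2,4), (2,5), (2,6), (3,5), (3,6), (4,6)

α = atan 0.7 = 34.99°;  2α = 69.98°
n_0 = (+0.2058, -0.9786)
n_1 = (+0.6880, -0.7258)
n_2 = (+0.9263, -0.3767)
n_3 = (+0.9395, +0.3425)
n_4 = (-0.1370, +0.9906)
n_5 = (-0.9421, +0.3355)
n_6 = (-0.7847, -0.6199)
  (0,1): δ = 148.41°  ·
  (0,2): δ = 124.01°  ·
  (0,3): δ = 81.85°  ·
  (0,4): δ = 4.00°  ✓
  (0,5): δ = 58.52°  ✓
  (0,6): δ = 116.43°  ·
  (1,2): δ = 155.60°  ·
  (1,3): δ = 113.44°  ·
  (1,4): δ = 35.59°  ✓
  (1,5): δ = 26.93°  ✓
  (1,6): δ = 84.84°  ·
  (2,3): δ = 137.84°  ·
  (2,4): δ = 59.99°  ✓
  (2,5): δ = 2.53°  ✓
  (2,6): δ = 60.44°  ✓
  (3,4): δ = 102.15°  ·
  (3,5): δ = 39.63°  ✓
  (3,6): δ = 18.28°  ✓
  (4,5): δ = 117.48°  ·
  (4,6): δ = 59.57°  ✓
  (5,6): δ = 122.09°  ·
antipodal pairs: 10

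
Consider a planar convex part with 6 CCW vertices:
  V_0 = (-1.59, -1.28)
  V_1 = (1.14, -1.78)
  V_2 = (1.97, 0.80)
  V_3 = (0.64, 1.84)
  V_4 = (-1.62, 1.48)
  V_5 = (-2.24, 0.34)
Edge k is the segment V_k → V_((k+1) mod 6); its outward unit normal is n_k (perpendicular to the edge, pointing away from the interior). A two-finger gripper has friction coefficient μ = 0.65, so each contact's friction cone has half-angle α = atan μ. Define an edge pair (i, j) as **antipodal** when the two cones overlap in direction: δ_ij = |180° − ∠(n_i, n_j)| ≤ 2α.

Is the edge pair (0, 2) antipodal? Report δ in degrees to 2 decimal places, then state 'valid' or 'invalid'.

δ = 27.65°, valid

α = atan 0.65 = 33.02°;  2α = 66.05°
edge 0: e_0 = (+2.73, -0.50);  n_0 = (-0.1802, -0.9836)
edge 2: e_2 = (-1.33, +1.04);  n_2 = (+0.6160, +0.7878)
∠(n_0, n_2) = 152.35°
δ = |180° − 152.35°| = 27.65°
27.65° ≤ 2α = 66.05°  →  valid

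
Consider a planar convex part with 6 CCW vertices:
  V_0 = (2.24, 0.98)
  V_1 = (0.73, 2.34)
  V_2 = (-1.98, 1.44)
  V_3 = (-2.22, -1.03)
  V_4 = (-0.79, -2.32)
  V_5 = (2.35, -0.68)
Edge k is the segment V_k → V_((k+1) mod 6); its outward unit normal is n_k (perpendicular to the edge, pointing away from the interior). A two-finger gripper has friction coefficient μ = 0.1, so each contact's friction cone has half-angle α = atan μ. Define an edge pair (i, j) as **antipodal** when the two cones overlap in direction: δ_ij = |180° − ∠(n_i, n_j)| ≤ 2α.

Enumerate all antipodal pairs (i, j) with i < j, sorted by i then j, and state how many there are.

count = 3; pairs: (0,3), (1,4), (2,5)

α = atan 0.1 = 5.71°;  2α = 11.42°
n_0 = (+0.6692, +0.7430)
n_1 = (-0.3152, +0.9490)
n_2 = (-0.9953, +0.0967)
n_3 = (-0.6698, -0.7425)
n_4 = (+0.4630, -0.8864)
n_5 = (+0.9978, +0.0661)
  (0,1): δ = 119.62°  ·
  (0,2): δ = 53.54°  ·
  (0,3): δ = 0.05°  ✓
  (0,4): δ = 69.59°  ·
  (0,5): δ = 135.80°  ·
  (1,2): δ = 113.92°  ·
  (1,3): δ = 60.43°  ·
  (1,4): δ = 9.21°  ✓
  (1,5): δ = 75.42°  ·
  (2,3): δ = 126.50°  ·
  (2,4): δ = 56.87°  ·
  (2,5): δ = 9.34°  ✓
  (3,4): δ = 110.37°  ·
  (3,5): δ = 44.16°  ·
  (4,5): δ = 113.79°  ·
antipodal pairs: 3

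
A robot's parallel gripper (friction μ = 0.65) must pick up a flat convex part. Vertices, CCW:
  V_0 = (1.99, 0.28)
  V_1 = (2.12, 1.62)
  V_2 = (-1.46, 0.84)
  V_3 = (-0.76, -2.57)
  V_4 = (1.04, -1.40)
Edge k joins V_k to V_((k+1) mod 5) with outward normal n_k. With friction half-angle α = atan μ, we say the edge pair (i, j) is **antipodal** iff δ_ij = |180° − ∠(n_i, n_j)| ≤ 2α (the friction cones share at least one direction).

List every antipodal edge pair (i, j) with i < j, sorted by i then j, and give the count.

count = 4; pairs: (0,2), (1,3), (1,4), (2,4)

α = atan 0.65 = 33.02°;  2α = 66.05°
n_0 = (+0.9953, -0.0966)
n_1 = (-0.2129, +0.9771)
n_2 = (-0.9796, -0.2011)
n_3 = (+0.5450, -0.8384)
n_4 = (+0.8705, -0.4922)
  (0,1): δ = 72.17°  ·
  (0,2): δ = 17.14°  ✓
  (0,3): δ = 128.57°  ·
  (0,4): δ = 156.05°  ·
  (1,2): δ = 90.69°  ·
  (1,3): δ = 20.73°  ✓
  (1,4): δ = 48.22°  ✓
  (2,3): δ = 68.58°  ·
  (2,4): δ = 41.09°  ✓
  (3,4): δ = 152.51°  ·
antipodal pairs: 4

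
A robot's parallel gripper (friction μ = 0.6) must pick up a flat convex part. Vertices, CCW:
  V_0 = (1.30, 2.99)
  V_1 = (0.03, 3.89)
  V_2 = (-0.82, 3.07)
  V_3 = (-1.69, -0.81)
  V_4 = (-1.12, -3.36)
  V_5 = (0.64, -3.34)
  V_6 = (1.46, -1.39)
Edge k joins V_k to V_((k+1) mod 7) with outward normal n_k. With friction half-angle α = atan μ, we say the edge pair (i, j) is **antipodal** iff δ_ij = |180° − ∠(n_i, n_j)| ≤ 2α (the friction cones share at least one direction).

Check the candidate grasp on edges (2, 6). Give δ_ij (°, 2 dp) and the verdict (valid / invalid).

α = atan 0.6 = 30.96°;  2α = 61.93°
edge 2: e_2 = (-0.87, -3.88);  n_2 = (-0.9758, +0.2188)
edge 6: e_6 = (-0.16, +4.38);  n_6 = (+0.9993, +0.0365)
∠(n_2, n_6) = 165.27°
δ = |180° − 165.27°| = 14.73°
14.73° ≤ 2α = 61.93°  →  valid

δ = 14.73°, valid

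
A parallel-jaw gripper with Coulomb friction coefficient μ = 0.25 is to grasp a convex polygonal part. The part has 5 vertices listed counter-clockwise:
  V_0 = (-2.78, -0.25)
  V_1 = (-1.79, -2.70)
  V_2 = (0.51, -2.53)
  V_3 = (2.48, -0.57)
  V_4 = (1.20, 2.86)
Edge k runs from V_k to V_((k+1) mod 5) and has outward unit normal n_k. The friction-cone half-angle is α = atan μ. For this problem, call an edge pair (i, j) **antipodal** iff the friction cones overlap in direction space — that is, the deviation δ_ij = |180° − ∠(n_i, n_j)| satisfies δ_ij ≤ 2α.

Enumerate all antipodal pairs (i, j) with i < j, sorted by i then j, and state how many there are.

count = 2; pairs: (0,3), (2,4)

α = atan 0.25 = 14.04°;  2α = 28.07°
n_0 = (-0.9272, -0.3747)
n_1 = (+0.0737, -0.9973)
n_2 = (+0.7053, -0.7089)
n_3 = (+0.9369, +0.3496)
n_4 = (-0.6157, +0.7880)
  (0,1): δ = 107.78°  ·
  (0,2): δ = 67.15°  ·
  (0,3): δ = 1.54°  ✓
  (0,4): δ = 106.00°  ·
  (1,2): δ = 139.37°  ·
  (1,3): δ = 73.76°  ·
  (1,4): δ = 33.78°  ·
  (2,3): δ = 114.39°  ·
  (2,4): δ = 6.85°  ✓
  (3,4): δ = 72.46°  ·
antipodal pairs: 2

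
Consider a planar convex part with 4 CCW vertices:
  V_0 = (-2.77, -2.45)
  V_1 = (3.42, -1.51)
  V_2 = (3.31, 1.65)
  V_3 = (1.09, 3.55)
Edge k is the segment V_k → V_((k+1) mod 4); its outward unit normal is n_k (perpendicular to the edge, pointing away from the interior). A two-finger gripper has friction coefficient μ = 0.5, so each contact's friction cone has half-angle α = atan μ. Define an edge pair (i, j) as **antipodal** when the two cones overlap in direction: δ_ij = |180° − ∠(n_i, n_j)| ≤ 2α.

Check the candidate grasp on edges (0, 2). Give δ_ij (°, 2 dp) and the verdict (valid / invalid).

δ = 49.19°, valid

α = atan 0.5 = 26.57°;  2α = 53.13°
edge 0: e_0 = (+6.19, +0.94);  n_0 = (+0.1501, -0.9887)
edge 2: e_2 = (-2.22, +1.90);  n_2 = (+0.6502, +0.7597)
∠(n_0, n_2) = 130.81°
δ = |180° − 130.81°| = 49.19°
49.19° ≤ 2α = 53.13°  →  valid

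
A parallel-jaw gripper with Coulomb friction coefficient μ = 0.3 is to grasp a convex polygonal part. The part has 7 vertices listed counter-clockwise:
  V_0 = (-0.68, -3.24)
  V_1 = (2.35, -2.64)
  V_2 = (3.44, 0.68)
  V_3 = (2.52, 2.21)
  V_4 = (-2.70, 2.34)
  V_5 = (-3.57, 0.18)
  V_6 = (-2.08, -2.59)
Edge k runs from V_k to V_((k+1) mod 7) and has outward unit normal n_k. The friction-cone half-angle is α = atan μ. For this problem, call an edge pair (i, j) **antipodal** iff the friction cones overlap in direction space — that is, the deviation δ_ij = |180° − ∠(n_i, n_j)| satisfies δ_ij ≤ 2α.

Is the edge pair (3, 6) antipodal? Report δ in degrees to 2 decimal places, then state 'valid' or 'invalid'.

α = atan 0.3 = 16.70°;  2α = 33.40°
edge 3: e_3 = (-5.22, +0.13);  n_3 = (+0.0249, +0.9997)
edge 6: e_6 = (+1.40, -0.65);  n_6 = (-0.4211, -0.9070)
∠(n_3, n_6) = 156.52°
δ = |180° − 156.52°| = 23.48°
23.48° ≤ 2α = 33.40°  →  valid

δ = 23.48°, valid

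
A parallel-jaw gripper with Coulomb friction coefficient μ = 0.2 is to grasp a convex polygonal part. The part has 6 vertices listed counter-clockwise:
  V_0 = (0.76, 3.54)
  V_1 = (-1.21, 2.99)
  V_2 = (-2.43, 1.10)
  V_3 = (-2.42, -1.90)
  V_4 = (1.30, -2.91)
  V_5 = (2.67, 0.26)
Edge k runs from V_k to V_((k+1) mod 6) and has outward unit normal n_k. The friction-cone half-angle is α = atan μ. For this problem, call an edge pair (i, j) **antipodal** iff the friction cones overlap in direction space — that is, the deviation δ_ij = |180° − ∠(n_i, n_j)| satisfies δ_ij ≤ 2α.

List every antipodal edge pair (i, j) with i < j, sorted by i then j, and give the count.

α = atan 0.2 = 11.31°;  2α = 22.62°
n_0 = (-0.2689, +0.9632)
n_1 = (-0.8402, +0.5423)
n_2 = (-1.0000, -0.0033)
n_3 = (-0.2620, -0.9651)
n_4 = (+0.9179, -0.3967)
n_5 = (+0.8642, +0.5032)
  (0,1): δ = 138.44°  ·
  (0,2): δ = 105.41°  ·
  (0,3): δ = 30.79°  ·
  (0,4): δ = 51.03°  ·
  (0,5): δ = 104.61°  ·
  (1,2): δ = 146.97°  ·
  (1,3): δ = 72.35°  ·
  (1,4): δ = 9.47°  ✓
  (1,5): δ = 63.06°  ·
  (2,3): δ = 105.38°  ·
  (2,4): δ = 23.56°  ·
  (2,5): δ = 30.02°  ·
  (3,4): δ = 98.18°  ·
  (3,5): δ = 44.60°  ·
  (4,5): δ = 126.41°  ·
antipodal pairs: 1

count = 1; pairs: (1,4)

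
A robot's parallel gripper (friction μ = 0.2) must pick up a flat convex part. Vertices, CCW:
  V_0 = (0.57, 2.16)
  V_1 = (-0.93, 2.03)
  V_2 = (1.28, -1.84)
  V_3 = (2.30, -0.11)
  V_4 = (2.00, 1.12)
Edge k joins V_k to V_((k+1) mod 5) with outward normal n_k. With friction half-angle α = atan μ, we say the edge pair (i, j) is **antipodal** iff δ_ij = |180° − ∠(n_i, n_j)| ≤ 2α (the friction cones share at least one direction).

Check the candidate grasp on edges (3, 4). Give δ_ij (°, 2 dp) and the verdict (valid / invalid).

α = atan 0.2 = 11.31°;  2α = 22.62°
edge 3: e_3 = (-0.30, +1.23);  n_3 = (+0.9715, +0.2370)
edge 4: e_4 = (-1.43, +1.04);  n_4 = (+0.5882, +0.8087)
∠(n_3, n_4) = 40.27°
δ = |180° − 40.27°| = 139.73°
139.73° > 2α = 22.62°  →  invalid

δ = 139.73°, invalid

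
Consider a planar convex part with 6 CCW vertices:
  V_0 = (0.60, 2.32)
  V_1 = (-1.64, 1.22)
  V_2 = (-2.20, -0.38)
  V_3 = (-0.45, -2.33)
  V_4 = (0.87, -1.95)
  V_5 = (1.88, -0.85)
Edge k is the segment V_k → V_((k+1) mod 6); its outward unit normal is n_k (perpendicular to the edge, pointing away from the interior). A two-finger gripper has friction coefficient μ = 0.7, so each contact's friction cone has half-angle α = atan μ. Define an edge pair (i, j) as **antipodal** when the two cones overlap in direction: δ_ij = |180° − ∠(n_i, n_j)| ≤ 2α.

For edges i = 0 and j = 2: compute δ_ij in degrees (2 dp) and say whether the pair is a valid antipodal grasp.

α = atan 0.7 = 34.99°;  2α = 69.98°
edge 0: e_0 = (-2.24, -1.10);  n_0 = (-0.4408, +0.8976)
edge 2: e_2 = (+1.75, -1.95);  n_2 = (-0.7442, -0.6679)
∠(n_0, n_2) = 105.75°
δ = |180° − 105.75°| = 74.25°
74.25° > 2α = 69.98°  →  invalid

δ = 74.25°, invalid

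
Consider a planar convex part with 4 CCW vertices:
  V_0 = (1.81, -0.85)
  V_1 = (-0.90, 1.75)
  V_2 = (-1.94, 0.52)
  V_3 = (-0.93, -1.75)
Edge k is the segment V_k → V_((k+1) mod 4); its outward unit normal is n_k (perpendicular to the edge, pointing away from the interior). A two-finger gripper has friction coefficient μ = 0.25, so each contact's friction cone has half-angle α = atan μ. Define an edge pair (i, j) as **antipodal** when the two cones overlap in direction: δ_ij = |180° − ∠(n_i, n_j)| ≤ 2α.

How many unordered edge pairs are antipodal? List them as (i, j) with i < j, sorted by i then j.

count = 1; pairs: (0,2)

α = atan 0.25 = 14.04°;  2α = 28.07°
n_0 = (+0.6923, +0.7216)
n_1 = (-0.7636, +0.6457)
n_2 = (-0.9136, -0.4065)
n_3 = (+0.3121, -0.9501)
  (0,1): δ = 86.40°  ·
  (0,2): δ = 22.20°  ✓
  (0,3): δ = 62.00°  ·
  (1,2): δ = 115.80°  ·
  (1,3): δ = 31.60°  ·
  (2,3): δ = 95.80°  ·
antipodal pairs: 1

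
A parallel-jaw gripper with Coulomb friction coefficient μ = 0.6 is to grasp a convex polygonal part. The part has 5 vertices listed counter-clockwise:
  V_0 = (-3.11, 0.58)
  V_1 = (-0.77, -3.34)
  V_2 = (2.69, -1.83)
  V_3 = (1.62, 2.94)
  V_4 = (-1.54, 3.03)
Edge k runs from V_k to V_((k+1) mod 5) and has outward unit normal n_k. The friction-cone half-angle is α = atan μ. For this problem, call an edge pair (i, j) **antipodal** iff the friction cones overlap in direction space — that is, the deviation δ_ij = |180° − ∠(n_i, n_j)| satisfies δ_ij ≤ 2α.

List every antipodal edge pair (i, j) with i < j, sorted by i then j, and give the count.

count = 5; pairs: (0,2), (0,3), (1,3), (1,4), (2,4)

α = atan 0.6 = 30.96°;  2α = 61.93°
n_0 = (-0.8587, -0.5126)
n_1 = (+0.4000, -0.9165)
n_2 = (+0.9758, +0.2189)
n_3 = (+0.0285, +0.9996)
n_4 = (-0.8420, +0.5395)
  (0,1): δ = 97.26°  ·
  (0,2): δ = 18.19°  ✓
  (0,3): δ = 57.53°  ✓
  (0,4): δ = 116.51°  ·
  (1,2): δ = 100.93°  ·
  (1,3): δ = 25.21°  ✓
  (1,4): δ = 33.77°  ✓
  (2,3): δ = 104.27°  ·
  (2,4): δ = 45.30°  ✓
  (3,4): δ = 121.02°  ·
antipodal pairs: 5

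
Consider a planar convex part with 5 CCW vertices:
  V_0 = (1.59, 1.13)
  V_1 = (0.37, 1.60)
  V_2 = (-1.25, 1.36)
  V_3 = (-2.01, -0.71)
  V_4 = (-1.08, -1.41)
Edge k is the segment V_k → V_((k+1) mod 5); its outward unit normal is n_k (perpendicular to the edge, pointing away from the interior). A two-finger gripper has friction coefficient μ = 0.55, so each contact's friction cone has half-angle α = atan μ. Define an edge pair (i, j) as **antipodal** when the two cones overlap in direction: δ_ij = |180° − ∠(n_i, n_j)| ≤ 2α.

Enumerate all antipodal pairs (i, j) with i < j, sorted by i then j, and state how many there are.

count = 4; pairs: (0,3), (1,3), (1,4), (2,4)

α = atan 0.55 = 28.81°;  2α = 57.62°
n_0 = (+0.3595, +0.9331)
n_1 = (-0.1465, +0.9892)
n_2 = (-0.9387, +0.3447)
n_3 = (-0.6014, -0.7990)
n_4 = (+0.6892, -0.7245)
  (0,1): δ = 150.50°  ·
  (0,2): δ = 89.09°  ·
  (0,3): δ = 15.90°  ✓
  (0,4): δ = 64.64°  ·
  (1,2): δ = 118.59°  ·
  (1,3): δ = 45.40°  ✓
  (1,4): δ = 35.14°  ✓
  (2,3): δ = 106.81°  ·
  (2,4): δ = 26.27°  ✓
  (3,4): δ = 99.46°  ·
antipodal pairs: 4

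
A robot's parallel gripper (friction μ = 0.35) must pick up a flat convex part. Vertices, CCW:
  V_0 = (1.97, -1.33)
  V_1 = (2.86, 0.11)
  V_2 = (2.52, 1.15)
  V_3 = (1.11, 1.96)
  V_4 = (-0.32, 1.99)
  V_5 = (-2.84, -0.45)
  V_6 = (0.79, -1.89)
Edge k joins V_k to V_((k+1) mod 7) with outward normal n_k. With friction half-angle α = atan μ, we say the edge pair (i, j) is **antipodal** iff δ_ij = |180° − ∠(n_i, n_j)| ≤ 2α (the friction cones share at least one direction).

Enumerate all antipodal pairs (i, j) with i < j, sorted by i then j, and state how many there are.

count = 5; pairs: (0,4), (2,5), (3,5), (3,6), (4,6)

α = atan 0.35 = 19.29°;  2α = 38.58°
n_0 = (+0.8506, -0.5257)
n_1 = (+0.9505, +0.3107)
n_2 = (+0.4981, +0.8671)
n_3 = (+0.0210, +0.9998)
n_4 = (-0.6956, +0.7184)
n_5 = (-0.3687, -0.9295)
n_6 = (+0.4287, -0.9034)
  (0,1): δ = 130.18°  ·
  (0,2): δ = 88.16°  ·
  (0,3): δ = 59.48°  ·
  (0,4): δ = 14.21°  ✓
  (0,5): δ = 100.08°  ·
  (0,6): δ = 147.11°  ·
  (1,2): δ = 137.98°  ·
  (1,3): δ = 109.31°  ·
  (1,4): δ = 64.03°  ·
  (1,5): δ = 50.26°  ·
  (1,6): δ = 97.28°  ·
  (2,3): δ = 151.33°  ·
  (2,4): δ = 106.05°  ·
  (2,5): δ = 8.24°  ✓
  (2,6): δ = 55.26°  ·
  (3,4): δ = 134.72°  ·
  (3,5): δ = 20.44°  ✓
  (3,6): δ = 26.59°  ✓
  (4,5): δ = 65.71°  ·
  (4,6): δ = 18.69°  ✓
  (5,6): δ = 132.97°  ·
antipodal pairs: 5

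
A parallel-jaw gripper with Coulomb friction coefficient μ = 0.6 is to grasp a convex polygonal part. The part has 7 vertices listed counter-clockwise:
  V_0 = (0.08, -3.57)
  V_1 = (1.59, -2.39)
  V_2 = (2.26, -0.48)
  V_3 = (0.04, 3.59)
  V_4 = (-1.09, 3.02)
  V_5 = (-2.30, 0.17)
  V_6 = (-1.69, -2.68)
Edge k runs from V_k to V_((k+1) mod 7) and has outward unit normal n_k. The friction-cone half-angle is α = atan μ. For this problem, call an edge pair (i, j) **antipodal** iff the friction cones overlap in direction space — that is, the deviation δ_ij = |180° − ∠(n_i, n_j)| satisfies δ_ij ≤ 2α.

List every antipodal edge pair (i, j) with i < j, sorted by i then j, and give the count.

count = 9; pairs: (0,3), (0,4), (1,3), (1,4), (1,5), (2,4), (2,5), (2,6), (3,6)

α = atan 0.6 = 30.96°;  2α = 61.93°
n_0 = (+0.6157, -0.7879)
n_1 = (+0.9436, -0.3310)
n_2 = (+0.8779, +0.4789)
n_3 = (-0.4504, +0.8928)
n_4 = (-0.9205, +0.3908)
n_5 = (-0.9779, -0.2093)
n_6 = (-0.4492, -0.8934)
  (0,1): δ = 147.34°  ·
  (0,2): δ = 99.40°  ·
  (0,3): δ = 11.24°  ✓
  (0,4): δ = 28.99°  ✓
  (0,5): δ = 64.07°  ·
  (0,6): δ = 115.30°  ·
  (1,2): δ = 132.06°  ·
  (1,3): δ = 43.90°  ✓
  (1,4): δ = 3.67°  ✓
  (1,5): δ = 31.41°  ✓
  (1,6): δ = 82.64°  ·
  (2,3): δ = 91.84°  ·
  (2,4): δ = 51.61°  ✓
  (2,5): δ = 16.53°  ✓
  (2,6): δ = 34.70°  ✓
  (3,4): δ = 139.77°  ·
  (3,5): δ = 104.69°  ·
  (3,6): δ = 53.46°  ✓
  (4,5): δ = 144.91°  ·
  (4,6): δ = 93.69°  ·
  (5,6): δ = 128.78°  ·
antipodal pairs: 9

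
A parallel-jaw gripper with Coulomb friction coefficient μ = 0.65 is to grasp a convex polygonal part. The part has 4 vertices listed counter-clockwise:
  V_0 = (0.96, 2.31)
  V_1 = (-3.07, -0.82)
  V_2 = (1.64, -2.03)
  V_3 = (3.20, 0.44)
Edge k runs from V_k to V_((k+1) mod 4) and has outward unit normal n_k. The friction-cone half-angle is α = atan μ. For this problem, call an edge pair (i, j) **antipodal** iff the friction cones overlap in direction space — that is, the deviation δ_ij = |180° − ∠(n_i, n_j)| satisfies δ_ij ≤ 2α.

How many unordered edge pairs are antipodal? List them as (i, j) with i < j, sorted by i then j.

count = 3; pairs: (0,1), (0,2), (1,3)

α = atan 0.65 = 33.02°;  2α = 66.05°
n_0 = (-0.6134, +0.7898)
n_1 = (-0.2488, -0.9685)
n_2 = (+0.8455, -0.5340)
n_3 = (+0.6409, +0.7677)
  (0,1): δ = 52.24°  ✓
  (0,2): δ = 19.89°  ✓
  (0,3): δ = 102.31°  ·
  (1,2): δ = 107.87°  ·
  (1,3): δ = 25.45°  ✓
  (2,3): δ = 97.58°  ·
antipodal pairs: 3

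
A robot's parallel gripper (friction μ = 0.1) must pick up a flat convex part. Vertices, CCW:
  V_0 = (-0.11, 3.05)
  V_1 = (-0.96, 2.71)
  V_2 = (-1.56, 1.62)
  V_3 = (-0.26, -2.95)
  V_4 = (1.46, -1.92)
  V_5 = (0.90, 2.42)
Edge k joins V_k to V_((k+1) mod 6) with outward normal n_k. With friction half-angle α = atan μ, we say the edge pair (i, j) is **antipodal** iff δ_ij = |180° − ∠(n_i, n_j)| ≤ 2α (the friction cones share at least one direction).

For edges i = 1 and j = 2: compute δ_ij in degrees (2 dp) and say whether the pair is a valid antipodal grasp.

α = atan 0.1 = 5.71°;  2α = 11.42°
edge 1: e_1 = (-0.60, -1.09);  n_1 = (-0.8760, +0.4822)
edge 2: e_2 = (+1.30, -4.57);  n_2 = (-0.9618, -0.2736)
∠(n_1, n_2) = 44.71°
δ = |180° − 44.71°| = 135.29°
135.29° > 2α = 11.42°  →  invalid

δ = 135.29°, invalid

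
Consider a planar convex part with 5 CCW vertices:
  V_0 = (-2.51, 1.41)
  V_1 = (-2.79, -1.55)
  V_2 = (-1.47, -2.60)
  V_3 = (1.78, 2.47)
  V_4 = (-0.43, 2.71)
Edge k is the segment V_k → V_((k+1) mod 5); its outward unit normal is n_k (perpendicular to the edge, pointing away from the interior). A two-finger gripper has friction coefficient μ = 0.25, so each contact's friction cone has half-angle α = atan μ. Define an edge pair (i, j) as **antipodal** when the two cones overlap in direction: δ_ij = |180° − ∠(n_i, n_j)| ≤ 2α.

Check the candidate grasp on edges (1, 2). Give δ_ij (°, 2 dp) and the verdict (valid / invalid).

α = atan 0.25 = 14.04°;  2α = 28.07°
edge 1: e_1 = (+1.32, -1.05);  n_1 = (-0.6225, -0.7826)
edge 2: e_2 = (+3.25, +5.07);  n_2 = (+0.8419, -0.5397)
∠(n_1, n_2) = 95.84°
δ = |180° − 95.84°| = 84.16°
84.16° > 2α = 28.07°  →  invalid

δ = 84.16°, invalid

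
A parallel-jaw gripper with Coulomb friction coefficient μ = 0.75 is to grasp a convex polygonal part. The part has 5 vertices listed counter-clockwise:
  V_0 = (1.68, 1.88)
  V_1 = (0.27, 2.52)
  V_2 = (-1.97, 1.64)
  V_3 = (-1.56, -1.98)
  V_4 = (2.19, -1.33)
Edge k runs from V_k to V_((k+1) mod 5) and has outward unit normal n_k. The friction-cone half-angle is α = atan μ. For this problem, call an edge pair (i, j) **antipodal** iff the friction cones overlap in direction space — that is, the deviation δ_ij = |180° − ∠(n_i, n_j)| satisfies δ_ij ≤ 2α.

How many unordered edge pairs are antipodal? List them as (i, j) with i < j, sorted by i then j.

α = atan 0.75 = 36.87°;  2α = 73.74°
n_0 = (+0.4133, +0.9106)
n_1 = (-0.3657, +0.9308)
n_2 = (-0.9936, -0.1125)
n_3 = (+0.1708, -0.9853)
n_4 = (+0.9876, +0.1569)
  (0,1): δ = 134.14°  ·
  (0,2): δ = 59.12°  ✓
  (0,3): δ = 34.25°  ✓
  (0,4): δ = 123.44°  ·
  (1,2): δ = 104.99°  ·
  (1,3): δ = 11.61°  ✓
  (1,4): δ = 77.58°  ·
  (2,3): δ = 86.63°  ·
  (2,4): δ = 2.57°  ✓
  (3,4): δ = 90.81°  ·
antipodal pairs: 4

count = 4; pairs: (0,2), (0,3), (1,3), (2,4)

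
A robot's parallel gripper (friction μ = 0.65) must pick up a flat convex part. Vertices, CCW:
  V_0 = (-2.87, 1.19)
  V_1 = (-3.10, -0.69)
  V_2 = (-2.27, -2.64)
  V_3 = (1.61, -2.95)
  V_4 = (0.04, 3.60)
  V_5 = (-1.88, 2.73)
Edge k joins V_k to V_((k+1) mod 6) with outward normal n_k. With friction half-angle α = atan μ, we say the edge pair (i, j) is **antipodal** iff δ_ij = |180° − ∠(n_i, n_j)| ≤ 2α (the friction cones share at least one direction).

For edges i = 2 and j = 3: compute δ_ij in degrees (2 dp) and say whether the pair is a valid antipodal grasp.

δ = 71.95°, invalid

α = atan 0.65 = 33.02°;  2α = 66.05°
edge 2: e_2 = (+3.88, -0.31);  n_2 = (-0.0796, -0.9968)
edge 3: e_3 = (-1.57, +6.55);  n_3 = (+0.9725, +0.2331)
∠(n_2, n_3) = 108.05°
δ = |180° − 108.05°| = 71.95°
71.95° > 2α = 66.05°  →  invalid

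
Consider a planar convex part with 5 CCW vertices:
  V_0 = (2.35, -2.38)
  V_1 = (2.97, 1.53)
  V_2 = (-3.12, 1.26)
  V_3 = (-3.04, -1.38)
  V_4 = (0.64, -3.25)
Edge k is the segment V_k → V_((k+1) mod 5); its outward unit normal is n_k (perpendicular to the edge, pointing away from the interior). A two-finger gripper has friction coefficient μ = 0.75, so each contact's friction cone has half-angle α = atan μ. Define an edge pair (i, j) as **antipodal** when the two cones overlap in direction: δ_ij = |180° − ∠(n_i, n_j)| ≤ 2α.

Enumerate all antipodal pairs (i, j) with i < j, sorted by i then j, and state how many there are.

count = 5; pairs: (0,2), (0,3), (1,3), (1,4), (2,4)

α = atan 0.75 = 36.87°;  2α = 73.74°
n_0 = (+0.9877, -0.1566)
n_1 = (-0.0443, +0.9990)
n_2 = (-0.9995, -0.0303)
n_3 = (-0.4530, -0.8915)
n_4 = (+0.4535, -0.8913)
  (0,1): δ = 78.45°  ·
  (0,2): δ = 10.75°  ✓
  (0,3): δ = 72.07°  ✓
  (0,4): δ = 125.98°  ·
  (1,2): δ = 90.80°  ·
  (1,3): δ = 29.48°  ✓
  (1,4): δ = 24.43°  ✓
  (2,3): δ = 118.67°  ·
  (2,4): δ = 64.77°  ✓
  (3,4): δ = 126.10°  ·
antipodal pairs: 5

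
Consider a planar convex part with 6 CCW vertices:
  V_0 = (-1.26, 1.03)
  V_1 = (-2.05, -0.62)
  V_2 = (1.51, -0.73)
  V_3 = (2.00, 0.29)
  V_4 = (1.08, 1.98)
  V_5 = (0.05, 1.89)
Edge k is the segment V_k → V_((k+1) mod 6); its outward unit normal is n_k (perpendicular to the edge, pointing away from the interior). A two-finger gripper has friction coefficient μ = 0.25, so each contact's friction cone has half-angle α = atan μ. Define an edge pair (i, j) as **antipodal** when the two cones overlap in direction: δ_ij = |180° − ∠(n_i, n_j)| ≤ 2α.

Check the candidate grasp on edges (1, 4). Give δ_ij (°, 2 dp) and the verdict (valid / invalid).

δ = 6.76°, valid

α = atan 0.25 = 14.04°;  2α = 28.07°
edge 1: e_1 = (+3.56, -0.11);  n_1 = (-0.0309, -0.9995)
edge 4: e_4 = (-1.03, -0.09);  n_4 = (-0.0870, +0.9962)
∠(n_1, n_4) = 173.24°
δ = |180° − 173.24°| = 6.76°
6.76° ≤ 2α = 28.07°  →  valid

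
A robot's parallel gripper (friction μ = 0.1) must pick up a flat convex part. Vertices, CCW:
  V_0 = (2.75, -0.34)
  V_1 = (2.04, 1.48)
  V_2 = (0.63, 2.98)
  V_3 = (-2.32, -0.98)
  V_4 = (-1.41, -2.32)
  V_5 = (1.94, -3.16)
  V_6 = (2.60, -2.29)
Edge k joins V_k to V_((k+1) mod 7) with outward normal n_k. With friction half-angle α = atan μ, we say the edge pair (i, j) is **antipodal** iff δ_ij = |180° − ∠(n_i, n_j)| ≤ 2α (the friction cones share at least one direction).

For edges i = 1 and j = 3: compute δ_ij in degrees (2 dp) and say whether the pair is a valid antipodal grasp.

δ = 9.05°, valid

α = atan 0.1 = 5.71°;  2α = 11.42°
edge 1: e_1 = (-1.41, +1.50);  n_1 = (+0.7286, +0.6849)
edge 3: e_3 = (+0.91, -1.34);  n_3 = (-0.8273, -0.5618)
∠(n_1, n_3) = 170.95°
δ = |180° − 170.95°| = 9.05°
9.05° ≤ 2α = 11.42°  →  valid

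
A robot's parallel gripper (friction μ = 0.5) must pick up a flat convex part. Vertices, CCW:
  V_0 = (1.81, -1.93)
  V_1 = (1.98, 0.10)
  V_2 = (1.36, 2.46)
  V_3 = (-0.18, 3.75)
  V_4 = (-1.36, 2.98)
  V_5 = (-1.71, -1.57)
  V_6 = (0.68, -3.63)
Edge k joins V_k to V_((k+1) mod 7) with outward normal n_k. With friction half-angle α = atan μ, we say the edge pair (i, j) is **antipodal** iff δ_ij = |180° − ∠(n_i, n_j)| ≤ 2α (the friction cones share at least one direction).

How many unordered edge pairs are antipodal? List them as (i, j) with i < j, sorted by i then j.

α = atan 0.5 = 26.57°;  2α = 53.13°
n_0 = (+0.9965, -0.0835)
n_1 = (+0.9672, +0.2541)
n_2 = (+0.6421, +0.7666)
n_3 = (-0.5465, +0.8375)
n_4 = (-0.9971, +0.0767)
n_5 = (-0.6529, -0.7575)
n_6 = (+0.8328, -0.5536)
  (0,1): δ = 160.49°  ·
  (0,2): δ = 125.16°  ·
  (0,3): δ = 52.09°  ✓
  (0,4): δ = 0.39°  ✓
  (0,5): δ = 54.03°  ·
  (0,6): δ = 151.17°  ·
  (1,2): δ = 144.67°  ·
  (1,3): δ = 71.59°  ·
  (1,4): δ = 19.12°  ✓
  (1,5): δ = 34.52°  ✓
  (1,6): δ = 131.67°  ·
  (2,3): δ = 106.92°  ·
  (2,4): δ = 54.45°  ·
  (2,5): δ = 0.81°  ✓
  (2,6): δ = 96.34°  ·
  (3,4): δ = 127.52°  ·
  (3,5): δ = 73.89°  ·
  (3,6): δ = 23.26°  ✓
  (4,5): δ = 126.36°  ·
  (4,6): δ = 29.21°  ✓
  (5,6): δ = 82.85°  ·
antipodal pairs: 7

count = 7; pairs: (0,3), (0,4), (1,4), (1,5), (2,5), (3,6), (4,6)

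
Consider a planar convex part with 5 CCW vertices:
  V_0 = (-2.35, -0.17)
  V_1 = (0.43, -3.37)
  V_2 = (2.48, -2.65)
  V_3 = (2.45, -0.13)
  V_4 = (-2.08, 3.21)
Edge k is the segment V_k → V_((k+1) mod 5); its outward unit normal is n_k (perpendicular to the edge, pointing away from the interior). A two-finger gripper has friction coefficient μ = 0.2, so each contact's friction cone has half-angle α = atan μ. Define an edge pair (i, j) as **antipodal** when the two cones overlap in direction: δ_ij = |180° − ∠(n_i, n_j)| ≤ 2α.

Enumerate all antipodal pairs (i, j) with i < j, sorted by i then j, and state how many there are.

count = 2; pairs: (0,3), (2,4)

α = atan 0.2 = 11.31°;  2α = 22.62°
n_0 = (-0.7549, -0.6558)
n_1 = (+0.3314, -0.9435)
n_2 = (+0.9999, +0.0119)
n_3 = (+0.5934, +0.8049)
n_4 = (-0.9968, +0.0796)
  (0,1): δ = 111.63°  ·
  (0,2): δ = 40.30°  ·
  (0,3): δ = 12.62°  ✓
  (0,4): δ = 134.45°  ·
  (1,2): δ = 108.67°  ·
  (1,3): δ = 55.75°  ·
  (1,4): δ = 66.08°  ·
  (2,3): δ = 127.08°  ·
  (2,4): δ = 5.25°  ✓
  (3,4): δ = 58.17°  ·
antipodal pairs: 2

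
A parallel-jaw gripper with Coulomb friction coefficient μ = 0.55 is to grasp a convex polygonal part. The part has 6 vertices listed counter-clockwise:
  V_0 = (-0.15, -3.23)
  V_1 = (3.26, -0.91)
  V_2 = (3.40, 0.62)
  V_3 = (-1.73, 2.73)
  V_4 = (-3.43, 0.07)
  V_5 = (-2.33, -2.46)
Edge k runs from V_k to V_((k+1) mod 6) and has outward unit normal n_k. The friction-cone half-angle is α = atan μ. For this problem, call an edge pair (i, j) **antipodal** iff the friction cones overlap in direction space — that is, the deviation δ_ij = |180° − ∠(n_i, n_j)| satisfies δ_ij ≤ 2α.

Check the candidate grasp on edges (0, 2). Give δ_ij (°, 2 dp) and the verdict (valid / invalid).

δ = 56.59°, valid

α = atan 0.55 = 28.81°;  2α = 57.62°
edge 0: e_0 = (+3.41, +2.32);  n_0 = (+0.5625, -0.8268)
edge 2: e_2 = (-5.13, +2.11);  n_2 = (+0.3804, +0.9248)
∠(n_0, n_2) = 123.41°
δ = |180° − 123.41°| = 56.59°
56.59° ≤ 2α = 57.62°  →  valid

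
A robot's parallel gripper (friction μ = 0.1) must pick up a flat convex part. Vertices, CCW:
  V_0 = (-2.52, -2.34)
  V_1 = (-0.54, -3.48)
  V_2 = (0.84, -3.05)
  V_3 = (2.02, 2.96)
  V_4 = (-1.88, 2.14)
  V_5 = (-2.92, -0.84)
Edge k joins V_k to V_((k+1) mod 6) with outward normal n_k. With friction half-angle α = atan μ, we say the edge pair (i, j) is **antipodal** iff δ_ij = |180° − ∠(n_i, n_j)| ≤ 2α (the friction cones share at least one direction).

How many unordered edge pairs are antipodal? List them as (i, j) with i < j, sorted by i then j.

α = atan 0.1 = 5.71°;  2α = 11.42°
n_0 = (-0.4990, -0.8666)
n_1 = (+0.2975, -0.9547)
n_2 = (+0.9813, -0.1927)
n_3 = (-0.2058, +0.9786)
n_4 = (-0.9442, +0.3295)
n_5 = (-0.9662, -0.2577)
  (0,1): δ = 132.76°  ·
  (0,2): δ = 71.18°  ·
  (0,3): δ = 41.81°  ·
  (0,4): δ = 100.69°  ·
  (0,5): δ = 134.86°  ·
  (1,2): δ = 118.41°  ·
  (1,3): δ = 5.43°  ✓
  (1,4): δ = 53.45°  ·
  (1,5): δ = 87.62°  ·
  (2,3): δ = 67.02°  ·
  (2,4): δ = 8.13°  ✓
  (2,5): δ = 26.04°  ·
  (3,4): δ = 121.11°  ·
  (3,5): δ = 86.94°  ·
  (4,5): δ = 145.83°  ·
antipodal pairs: 2

count = 2; pairs: (1,3), (2,4)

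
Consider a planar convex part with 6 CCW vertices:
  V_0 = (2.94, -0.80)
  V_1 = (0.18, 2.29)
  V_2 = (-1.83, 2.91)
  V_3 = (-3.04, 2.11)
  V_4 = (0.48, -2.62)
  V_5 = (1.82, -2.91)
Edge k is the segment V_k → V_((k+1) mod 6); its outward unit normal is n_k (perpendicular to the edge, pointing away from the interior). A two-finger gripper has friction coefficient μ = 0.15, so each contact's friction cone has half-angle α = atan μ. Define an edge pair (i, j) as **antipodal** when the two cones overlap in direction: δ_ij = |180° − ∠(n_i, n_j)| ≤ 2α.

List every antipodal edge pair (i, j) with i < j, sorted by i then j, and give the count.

α = atan 0.15 = 8.53°;  2α = 17.06°
n_0 = (+0.7458, +0.6662)
n_1 = (+0.2948, +0.9556)
n_2 = (-0.5515, +0.8342)
n_3 = (-0.8022, -0.5970)
n_4 = (-0.2115, -0.9774)
n_5 = (+0.8833, -0.4688)
  (0,1): δ = 148.91°  ·
  (0,2): δ = 98.30°  ·
  (0,3): δ = 5.12°  ✓
  (0,4): δ = 36.02°  ·
  (0,5): δ = 110.27°  ·
  (1,2): δ = 129.39°  ·
  (1,3): δ = 36.20°  ·
  (1,4): δ = 4.93°  ✓
  (1,5): δ = 79.18°  ·
  (2,3): δ = 86.81°  ·
  (2,4): δ = 45.68°  ·
  (2,5): δ = 28.57°  ·
  (3,4): δ = 138.87°  ·
  (3,5): δ = 64.62°  ·
  (4,5): δ = 105.75°  ·
antipodal pairs: 2

count = 2; pairs: (0,3), (1,4)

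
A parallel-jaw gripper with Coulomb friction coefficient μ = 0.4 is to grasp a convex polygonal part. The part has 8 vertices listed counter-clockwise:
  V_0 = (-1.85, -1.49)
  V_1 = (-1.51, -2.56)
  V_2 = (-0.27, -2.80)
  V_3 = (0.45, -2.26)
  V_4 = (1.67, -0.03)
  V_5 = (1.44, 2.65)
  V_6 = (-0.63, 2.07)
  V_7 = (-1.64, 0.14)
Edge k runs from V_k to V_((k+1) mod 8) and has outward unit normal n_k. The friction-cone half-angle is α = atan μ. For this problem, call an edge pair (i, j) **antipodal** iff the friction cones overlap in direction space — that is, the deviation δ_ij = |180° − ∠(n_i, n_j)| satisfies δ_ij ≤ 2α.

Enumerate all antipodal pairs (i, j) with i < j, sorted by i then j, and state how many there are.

count = 8; pairs: (0,4), (1,5), (2,5), (2,6), (3,6), (3,7), (4,6), (4,7)

α = atan 0.4 = 21.80°;  2α = 43.60°
n_0 = (-0.9530, -0.3028)
n_1 = (-0.1900, -0.9818)
n_2 = (+0.6000, -0.8000)
n_3 = (+0.8773, -0.4800)
n_4 = (+0.9963, +0.0855)
n_5 = (-0.2698, +0.9629)
n_6 = (-0.8860, +0.4637)
n_7 = (-0.9918, +0.1278)
  (0,1): δ = 118.58°  ·
  (0,2): δ = 70.76°  ·
  (0,3): δ = 46.31°  ·
  (0,4): δ = 12.72°  ✓
  (0,5): δ = 88.02°  ·
  (0,6): δ = 134.75°  ·
  (0,7): δ = 155.03°  ·
  (1,2): δ = 132.18°  ·
  (1,3): δ = 107.73°  ·
  (1,4): δ = 74.14°  ·
  (1,5): δ = 26.61°  ✓
  (1,6): δ = 73.33°  ·
  (1,7): δ = 93.61°  ·
  (2,3): δ = 155.55°  ·
  (2,4): δ = 121.96°  ·
  (2,5): δ = 21.22°  ✓
  (2,6): δ = 25.51°  ✓
  (2,7): δ = 45.79°  ·
  (3,4): δ = 146.41°  ·
  (3,5): δ = 45.67°  ·
  (3,6): δ = 1.06°  ✓
  (3,7): δ = 21.34°  ✓
  (4,5): δ = 79.25°  ·
  (4,6): δ = 32.53°  ✓
  (4,7): δ = 12.25°  ✓
  (5,6): δ = 133.28°  ·
  (5,7): δ = 112.99°  ·
  (6,7): δ = 159.72°  ·
antipodal pairs: 8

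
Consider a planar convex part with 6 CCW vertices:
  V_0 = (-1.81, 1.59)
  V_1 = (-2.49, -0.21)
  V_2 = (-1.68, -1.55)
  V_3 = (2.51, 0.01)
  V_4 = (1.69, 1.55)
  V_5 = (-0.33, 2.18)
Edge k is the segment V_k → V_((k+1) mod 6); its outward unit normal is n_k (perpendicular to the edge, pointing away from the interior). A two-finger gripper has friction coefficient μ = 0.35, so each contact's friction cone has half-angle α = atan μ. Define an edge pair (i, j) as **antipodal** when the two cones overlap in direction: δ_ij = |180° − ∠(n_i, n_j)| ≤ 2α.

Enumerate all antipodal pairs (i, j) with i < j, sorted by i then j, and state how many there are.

count = 3; pairs: (1,3), (2,4), (2,5)

α = atan 0.35 = 19.29°;  2α = 38.58°
n_0 = (-0.9355, +0.3534)
n_1 = (-0.8558, -0.5173)
n_2 = (+0.3489, -0.9372)
n_3 = (+0.8827, +0.4700)
n_4 = (+0.2977, +0.9546)
n_5 = (-0.3703, +0.9289)
  (0,1): δ = 128.15°  ·
  (0,2): δ = 48.88°  ·
  (0,3): δ = 48.73°  ·
  (0,4): δ = 93.37°  ·
  (0,5): δ = 132.43°  ·
  (1,2): δ = 100.73°  ·
  (1,3): δ = 3.12°  ✓
  (1,4): δ = 41.53°  ·
  (1,5): δ = 80.58°  ·
  (2,3): δ = 82.39°  ·
  (2,4): δ = 37.74°  ✓
  (2,5): δ = 1.31°  ✓
  (3,4): δ = 135.36°  ·
  (3,5): δ = 96.30°  ·
  (4,5): δ = 140.94°  ·
antipodal pairs: 3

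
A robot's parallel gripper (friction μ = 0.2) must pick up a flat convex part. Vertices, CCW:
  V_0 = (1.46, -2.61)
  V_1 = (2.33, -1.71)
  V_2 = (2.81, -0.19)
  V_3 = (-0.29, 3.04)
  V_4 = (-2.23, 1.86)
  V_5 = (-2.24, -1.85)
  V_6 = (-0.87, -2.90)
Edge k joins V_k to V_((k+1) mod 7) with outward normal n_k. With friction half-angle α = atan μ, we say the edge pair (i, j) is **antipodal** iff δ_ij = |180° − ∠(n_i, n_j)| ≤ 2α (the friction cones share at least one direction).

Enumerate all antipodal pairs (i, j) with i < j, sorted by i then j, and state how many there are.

α = atan 0.2 = 11.31°;  2α = 22.62°
n_0 = (+0.7190, -0.6950)
n_1 = (+0.9536, -0.3011)
n_2 = (+0.7215, +0.6924)
n_3 = (-0.5197, +0.8544)
n_4 = (-1.0000, +0.0027)
n_5 = (-0.6083, -0.7937)
n_6 = (+0.1235, -0.9923)
  (0,1): δ = 153.50°  ·
  (0,2): δ = 92.15°  ·
  (0,3): δ = 14.66°  ✓
  (0,4): δ = 43.87°  ·
  (0,5): δ = 96.56°  ·
  (0,6): δ = 141.12°  ·
  (1,2): δ = 118.65°  ·
  (1,3): δ = 41.16°  ·
  (1,4): δ = 17.37°  ✓
  (1,5): δ = 70.06°  ·
  (1,6): δ = 114.62°  ·
  (2,3): δ = 102.51°  ·
  (2,4): δ = 43.98°  ·
  (2,5): δ = 8.71°  ✓
  (2,6): δ = 53.27°  ·
  (3,4): δ = 121.46°  ·
  (3,5): δ = 68.78°  ·
  (3,6): δ = 24.22°  ·
  (4,5): δ = 127.31°  ·
  (4,6): δ = 82.75°  ·
  (5,6): δ = 135.44°  ·
antipodal pairs: 3

count = 3; pairs: (0,3), (1,4), (2,5)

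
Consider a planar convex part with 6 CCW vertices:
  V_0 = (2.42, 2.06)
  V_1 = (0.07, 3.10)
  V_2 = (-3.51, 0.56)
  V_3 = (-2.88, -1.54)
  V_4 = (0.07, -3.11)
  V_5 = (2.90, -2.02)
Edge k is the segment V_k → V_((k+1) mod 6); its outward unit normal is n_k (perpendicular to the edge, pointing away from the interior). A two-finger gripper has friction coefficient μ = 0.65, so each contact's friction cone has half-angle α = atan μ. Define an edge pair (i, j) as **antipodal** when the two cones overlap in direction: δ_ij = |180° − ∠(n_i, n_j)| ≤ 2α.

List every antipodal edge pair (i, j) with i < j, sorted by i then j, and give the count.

α = atan 0.65 = 33.02°;  2α = 66.05°
n_0 = (+0.4047, +0.9145)
n_1 = (-0.5786, +0.8156)
n_2 = (-0.9578, -0.2873)
n_3 = (-0.4698, -0.8828)
n_4 = (+0.3594, -0.9332)
n_5 = (+0.9932, +0.1168)
  (0,1): δ = 120.77°  ·
  (0,2): δ = 49.43°  ✓
  (0,3): δ = 4.15°  ✓
  (0,4): δ = 44.94°  ✓
  (0,5): δ = 120.58°  ·
  (1,2): δ = 108.66°  ·
  (1,3): δ = 63.38°  ✓
  (1,4): δ = 14.29°  ✓
  (1,5): δ = 61.35°  ✓
  (2,3): δ = 134.72°  ·
  (2,4): δ = 85.63°  ·
  (2,5): δ = 9.99°  ✓
  (3,4): δ = 130.91°  ·
  (3,5): δ = 55.27°  ✓
  (4,5): δ = 104.35°  ·
antipodal pairs: 8

count = 8; pairs: (0,2), (0,3), (0,4), (1,3), (1,4), (1,5), (2,5), (3,5)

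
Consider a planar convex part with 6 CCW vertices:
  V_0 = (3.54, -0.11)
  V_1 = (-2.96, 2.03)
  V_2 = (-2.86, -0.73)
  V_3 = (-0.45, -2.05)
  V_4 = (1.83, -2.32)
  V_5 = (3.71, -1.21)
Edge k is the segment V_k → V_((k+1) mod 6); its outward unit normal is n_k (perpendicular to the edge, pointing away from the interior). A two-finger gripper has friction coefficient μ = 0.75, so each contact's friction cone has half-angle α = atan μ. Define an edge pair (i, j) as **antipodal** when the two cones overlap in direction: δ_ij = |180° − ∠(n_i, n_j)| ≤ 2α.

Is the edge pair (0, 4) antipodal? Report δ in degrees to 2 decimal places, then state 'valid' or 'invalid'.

δ = 48.78°, valid

α = atan 0.75 = 36.87°;  2α = 73.74°
edge 0: e_0 = (-6.50, +2.14);  n_0 = (+0.3127, +0.9498)
edge 4: e_4 = (+1.88, +1.11);  n_4 = (+0.5084, -0.8611)
∠(n_0, n_4) = 131.22°
δ = |180° − 131.22°| = 48.78°
48.78° ≤ 2α = 73.74°  →  valid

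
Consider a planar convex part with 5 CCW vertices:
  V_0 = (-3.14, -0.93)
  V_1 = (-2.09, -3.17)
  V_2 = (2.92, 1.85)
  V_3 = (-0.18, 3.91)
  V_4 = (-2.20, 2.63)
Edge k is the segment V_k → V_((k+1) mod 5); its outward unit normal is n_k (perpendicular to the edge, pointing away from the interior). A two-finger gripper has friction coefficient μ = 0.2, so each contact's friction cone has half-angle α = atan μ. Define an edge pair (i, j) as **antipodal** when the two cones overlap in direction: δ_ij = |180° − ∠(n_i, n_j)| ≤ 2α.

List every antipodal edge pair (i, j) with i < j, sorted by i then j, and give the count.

count = 1; pairs: (1,3)

α = atan 0.2 = 11.31°;  2α = 22.62°
n_0 = (-0.9055, -0.4244)
n_1 = (+0.7078, -0.7064)
n_2 = (+0.5535, +0.8329)
n_3 = (-0.5353, +0.8447)
n_4 = (-0.9669, +0.2553)
  (0,1): δ = 70.06°  ·
  (0,2): δ = 31.28°  ·
  (0,3): δ = 97.25°  ·
  (0,4): δ = 140.09°  ·
  (1,2): δ = 78.66°  ·
  (1,3): δ = 12.70°  ✓
  (1,4): δ = 30.15°  ·
  (2,3): δ = 114.03°  ·
  (2,4): δ = 71.19°  ·
  (3,4): δ = 137.15°  ·
antipodal pairs: 1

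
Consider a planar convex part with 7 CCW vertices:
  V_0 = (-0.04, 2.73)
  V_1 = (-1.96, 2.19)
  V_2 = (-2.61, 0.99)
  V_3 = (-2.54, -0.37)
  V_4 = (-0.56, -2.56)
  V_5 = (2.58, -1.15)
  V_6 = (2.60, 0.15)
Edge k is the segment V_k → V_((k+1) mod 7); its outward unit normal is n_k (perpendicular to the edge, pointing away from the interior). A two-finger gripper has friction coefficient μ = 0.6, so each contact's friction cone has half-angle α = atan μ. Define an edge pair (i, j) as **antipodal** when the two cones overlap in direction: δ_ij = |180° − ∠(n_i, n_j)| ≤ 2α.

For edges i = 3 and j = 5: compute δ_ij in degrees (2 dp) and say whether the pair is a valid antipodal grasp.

α = atan 0.6 = 30.96°;  2α = 61.93°
edge 3: e_3 = (+1.98, -2.19);  n_3 = (-0.7418, -0.6706)
edge 5: e_5 = (+0.02, +1.30);  n_5 = (+0.9999, -0.0154)
∠(n_3, n_5) = 137.00°
δ = |180° − 137.00°| = 43.00°
43.00° ≤ 2α = 61.93°  →  valid

δ = 43.00°, valid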